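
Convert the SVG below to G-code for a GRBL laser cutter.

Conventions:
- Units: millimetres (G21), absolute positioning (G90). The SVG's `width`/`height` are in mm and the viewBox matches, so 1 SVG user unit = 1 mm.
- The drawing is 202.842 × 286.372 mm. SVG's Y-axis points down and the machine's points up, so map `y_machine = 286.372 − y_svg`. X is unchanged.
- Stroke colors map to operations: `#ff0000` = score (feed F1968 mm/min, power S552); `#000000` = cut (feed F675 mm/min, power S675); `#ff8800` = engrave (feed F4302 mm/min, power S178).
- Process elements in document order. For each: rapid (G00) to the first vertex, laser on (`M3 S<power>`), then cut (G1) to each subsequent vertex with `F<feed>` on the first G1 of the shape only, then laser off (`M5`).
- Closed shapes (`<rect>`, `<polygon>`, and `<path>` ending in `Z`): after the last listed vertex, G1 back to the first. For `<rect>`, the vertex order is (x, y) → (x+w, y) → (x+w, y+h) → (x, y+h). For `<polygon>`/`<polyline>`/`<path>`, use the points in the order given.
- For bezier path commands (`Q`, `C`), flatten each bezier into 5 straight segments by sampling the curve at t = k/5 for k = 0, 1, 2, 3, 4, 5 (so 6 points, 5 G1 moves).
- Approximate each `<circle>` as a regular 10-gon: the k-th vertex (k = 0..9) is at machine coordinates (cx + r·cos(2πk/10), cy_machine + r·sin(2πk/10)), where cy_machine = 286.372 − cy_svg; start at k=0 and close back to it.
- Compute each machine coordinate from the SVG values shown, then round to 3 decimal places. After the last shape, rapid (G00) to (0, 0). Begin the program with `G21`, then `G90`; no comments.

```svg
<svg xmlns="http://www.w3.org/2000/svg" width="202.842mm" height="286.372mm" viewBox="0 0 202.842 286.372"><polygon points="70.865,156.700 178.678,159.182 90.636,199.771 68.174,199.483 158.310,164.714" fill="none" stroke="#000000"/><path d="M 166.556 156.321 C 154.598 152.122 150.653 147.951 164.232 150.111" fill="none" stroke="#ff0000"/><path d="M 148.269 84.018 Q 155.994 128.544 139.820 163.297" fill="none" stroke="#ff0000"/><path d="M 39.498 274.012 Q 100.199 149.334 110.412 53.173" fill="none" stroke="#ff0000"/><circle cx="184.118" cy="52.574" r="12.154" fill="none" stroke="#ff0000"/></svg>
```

G21
G90
G00 X70.865 Y129.672
M3 S675
G1 X178.678 Y127.190 F675
G1 X90.636 Y86.601
G1 X68.174 Y86.889
G1 X158.310 Y121.658
G1 X70.865 Y129.672
M5
G00 X166.556 Y130.051
M3 S552
G1 X160.419 Y132.517 F1968
G1 X156.661 Y134.673
G1 X155.740 Y136.218
G1 X158.111 Y136.848
G1 X164.232 Y136.261
M5
G00 X148.269 Y202.354
M3 S552
G1 X150.403 Y184.935 F1968
G1 X150.625 Y168.297
G1 X148.935 Y152.441
G1 X145.334 Y137.367
G1 X139.820 Y123.075
M5
G00 X39.498 Y12.360
M3 S552
G1 X61.759 Y61.091 F1968
G1 X79.981 Y107.540
G1 X94.164 Y151.707
G1 X104.307 Y193.594
G1 X110.412 Y233.199
M5
G00 X196.272 Y233.798
M3 S552
G1 X193.951 Y240.942 F1968
G1 X187.874 Y245.357
G1 X180.362 Y245.357
G1 X174.285 Y240.942
G1 X171.964 Y233.798
G1 X174.285 Y226.654
G1 X180.362 Y222.239
G1 X187.874 Y222.239
G1 X193.951 Y226.654
G1 X196.272 Y233.798
M5
G00 X0.000 Y0.000

1 u = 1 mm; y_m = 286.372 − y.

[1] `<polygon>` closed polygon, #000000→cut S675 F675: (70.865,129.672) → (178.678,127.190) → (90.636,86.601) → (68.174,86.889) → (158.310,121.658) → (70.865,129.672) (closed)

[2] `<path>` cubic bezier, #ff0000→score S552 F1968: (166.556,130.051) → (160.419,132.517) → (156.661,134.673) → (155.740,136.218) → (158.111,136.848) → (164.232,136.261)

[3] `<path>` quadratic bezier, #ff0000→score S552 F1968: (148.269,202.354) → (150.403,184.935) → (150.625,168.297) → (148.935,152.441) → (145.334,137.367) → (139.820,123.075)

[4] `<path>` quadratic bezier, #ff0000→score S552 F1968: (39.498,12.360) → (61.759,61.091) → (79.981,107.540) → (94.164,151.707) → (104.307,193.594) → (110.412,233.199)

[5] `<circle>` circle, #ff0000→score S552 F1968: (196.272,233.798) → (193.951,240.942) → (187.874,245.357) → (180.362,245.357) → (174.285,240.942) → (171.964,233.798) → (174.285,226.654) → (180.362,222.239) → (187.874,222.239) → (193.951,226.654) → (196.272,233.798) (closed)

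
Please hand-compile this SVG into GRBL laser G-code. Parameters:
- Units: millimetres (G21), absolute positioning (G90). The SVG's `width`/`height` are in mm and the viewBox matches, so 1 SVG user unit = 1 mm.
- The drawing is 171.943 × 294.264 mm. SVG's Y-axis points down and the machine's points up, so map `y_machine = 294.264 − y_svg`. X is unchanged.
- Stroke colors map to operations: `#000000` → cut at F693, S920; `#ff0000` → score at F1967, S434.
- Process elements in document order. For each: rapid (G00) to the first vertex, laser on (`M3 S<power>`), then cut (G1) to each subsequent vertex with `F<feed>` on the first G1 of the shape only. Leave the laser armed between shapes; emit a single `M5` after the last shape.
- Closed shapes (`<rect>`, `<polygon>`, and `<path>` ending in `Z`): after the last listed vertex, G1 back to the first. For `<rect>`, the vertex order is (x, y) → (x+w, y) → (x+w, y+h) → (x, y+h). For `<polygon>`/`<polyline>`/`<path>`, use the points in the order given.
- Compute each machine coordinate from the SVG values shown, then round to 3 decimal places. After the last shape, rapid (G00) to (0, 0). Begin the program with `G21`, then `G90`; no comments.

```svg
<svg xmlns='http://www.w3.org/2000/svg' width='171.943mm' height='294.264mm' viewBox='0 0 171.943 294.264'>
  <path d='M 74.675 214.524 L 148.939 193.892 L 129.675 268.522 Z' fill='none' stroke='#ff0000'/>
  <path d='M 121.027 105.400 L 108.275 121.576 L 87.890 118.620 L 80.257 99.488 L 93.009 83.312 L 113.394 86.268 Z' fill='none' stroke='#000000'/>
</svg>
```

Since the viewBox matches the mm dimensions, user units are millimetres directly. The only transform is the Y-flip y_m = 294.264 − y_svg.

Shape 1 is a regular polygon drawn with `<path>`. Its stroke #ff0000 means score at S434, F1967. After flipping Y the toolpath is (74.675,79.740) → (148.939,100.372) → (129.675,25.742) → (74.675,79.740), returning to the start.

Shape 2 is a regular polygon drawn with `<path>`. Its stroke #000000 means cut at S920, F693. After flipping Y the toolpath is (121.027,188.864) → (108.275,172.688) → (87.890,175.644) → (80.257,194.776) → (93.009,210.952) → (113.394,207.996) → (121.027,188.864), returning to the start.

G21
G90
G00 X74.675 Y79.740
M3 S434
G1 X148.939 Y100.372 F1967
G1 X129.675 Y25.742
G1 X74.675 Y79.740
G00 X121.027 Y188.864
M3 S920
G1 X108.275 Y172.688 F693
G1 X87.890 Y175.644
G1 X80.257 Y194.776
G1 X93.009 Y210.952
G1 X113.394 Y207.996
G1 X121.027 Y188.864
M5
G00 X0.000 Y0.000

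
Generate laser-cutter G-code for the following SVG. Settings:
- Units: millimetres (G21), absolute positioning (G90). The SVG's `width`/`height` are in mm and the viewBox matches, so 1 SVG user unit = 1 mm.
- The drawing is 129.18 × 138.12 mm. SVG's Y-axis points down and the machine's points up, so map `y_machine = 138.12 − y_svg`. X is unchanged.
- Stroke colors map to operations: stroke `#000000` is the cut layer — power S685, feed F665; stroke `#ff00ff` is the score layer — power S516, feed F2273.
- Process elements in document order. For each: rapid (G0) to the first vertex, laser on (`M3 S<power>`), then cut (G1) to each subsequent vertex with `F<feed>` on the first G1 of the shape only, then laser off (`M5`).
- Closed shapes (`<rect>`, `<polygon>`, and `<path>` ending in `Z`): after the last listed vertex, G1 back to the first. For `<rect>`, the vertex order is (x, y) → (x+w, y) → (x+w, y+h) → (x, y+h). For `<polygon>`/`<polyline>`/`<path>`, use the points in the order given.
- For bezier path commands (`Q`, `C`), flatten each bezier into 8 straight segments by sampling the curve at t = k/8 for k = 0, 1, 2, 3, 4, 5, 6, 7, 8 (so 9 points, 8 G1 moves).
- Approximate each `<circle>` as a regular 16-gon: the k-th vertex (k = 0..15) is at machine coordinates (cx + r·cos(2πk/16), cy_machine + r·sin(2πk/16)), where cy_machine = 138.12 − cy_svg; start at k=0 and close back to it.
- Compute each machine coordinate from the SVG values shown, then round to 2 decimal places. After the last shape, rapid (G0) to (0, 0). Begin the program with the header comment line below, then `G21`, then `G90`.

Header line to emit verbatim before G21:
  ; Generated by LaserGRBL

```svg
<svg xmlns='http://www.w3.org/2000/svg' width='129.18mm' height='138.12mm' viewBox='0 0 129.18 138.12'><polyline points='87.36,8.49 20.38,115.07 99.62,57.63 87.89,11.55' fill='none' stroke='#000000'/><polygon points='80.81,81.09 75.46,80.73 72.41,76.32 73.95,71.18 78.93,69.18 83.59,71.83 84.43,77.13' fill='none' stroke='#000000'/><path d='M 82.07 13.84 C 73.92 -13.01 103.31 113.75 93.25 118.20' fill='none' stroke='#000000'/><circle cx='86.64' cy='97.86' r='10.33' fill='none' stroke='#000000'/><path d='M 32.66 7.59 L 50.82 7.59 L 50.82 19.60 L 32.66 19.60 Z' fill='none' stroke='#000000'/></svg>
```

; Generated by LaserGRBL
G21
G90
G0 X87.36 Y129.63
M3 S685
G1 X20.38 Y23.05 F665
G1 X99.62 Y80.49
G1 X87.89 Y126.57
M5
G0 X80.81 Y57.03
M3 S685
G1 X75.46 Y57.39 F665
G1 X72.41 Y61.80
G1 X73.95 Y66.94
G1 X78.93 Y68.94
G1 X83.59 Y66.29
G1 X84.43 Y60.99
G1 X80.81 Y57.03
M5
G0 X82.07 Y124.28
M3 S685
G1 X80.62 Y127.69 F665
G1 X81.79 Y119.93
G1 X84.68 Y104.23
G1 X88.38 Y83.84
G1 X91.98 Y61.98
G1 X94.60 Y41.88
G1 X95.32 Y26.78
G1 X93.25 Y19.92
M5
G0 X96.97 Y40.26
M3 S685
G1 X96.18 Y44.21 F665
G1 X93.94 Y47.56
G1 X90.59 Y49.80
G1 X86.64 Y50.59
G1 X82.69 Y49.80
G1 X79.34 Y47.56
G1 X77.10 Y44.21
G1 X76.31 Y40.26
G1 X77.10 Y36.31
G1 X79.34 Y32.96
G1 X82.69 Y30.72
G1 X86.64 Y29.93
G1 X90.59 Y30.72
G1 X93.94 Y32.96
G1 X96.18 Y36.31
G1 X96.97 Y40.26
M5
G0 X32.66 Y130.53
M3 S685
G1 X50.82 Y130.53 F665
G1 X50.82 Y118.52
G1 X32.66 Y118.52
G1 X32.66 Y130.53
M5
G0 X0.00 Y0.00

Since the viewBox matches the mm dimensions, user units are millimetres directly. The only transform is the Y-flip y_m = 138.12 − y_svg.

Shape 1 is a open polyline drawn with `<polyline>`. Its stroke #000000 means cut at S685, F665. After flipping Y the toolpath is (87.36,129.63) → (20.38,23.05) → (99.62,80.49) → (87.89,126.57).

Shape 2 is a regular polygon drawn with `<polygon>`. Its stroke #000000 means cut at S685, F665. After flipping Y the toolpath is (80.81,57.03) → (75.46,57.39) → (72.41,61.80) → (73.95,66.94) → (78.93,68.94) → (83.59,66.29) → (84.43,60.99) → (80.81,57.03), returning to the start.

Shape 3 is a cubic bezier drawn with `<path>`. Its stroke #000000 means cut at S685, F665. After flipping Y the toolpath is (82.07,124.28) → (80.62,127.69) → (81.79,119.93) → (84.68,104.23) → (88.38,83.84) → (91.98,61.98) → (94.60,41.88) → (95.32,26.78) → (93.25,19.92).

Shape 4 is a circle drawn with `<circle>`. Its stroke #000000 means cut at S685, F665. After flipping Y the toolpath is (96.97,40.26) → (96.18,44.21) → (93.94,47.56) → (90.59,49.80) → (86.64,50.59) → (82.69,49.80) → (79.34,47.56) → (77.10,44.21) → (76.31,40.26) → (77.10,36.31) → (79.34,32.96) → (82.69,30.72) → (86.64,29.93) → (90.59,30.72) → (93.94,32.96) → (96.18,36.31) → (96.97,40.26), returning to the start.

Shape 5 is a rectangle drawn with `<path>`. Its stroke #000000 means cut at S685, F665. After flipping Y the toolpath is (32.66,130.53) → (50.82,130.53) → (50.82,118.52) → (32.66,118.52) → (32.66,130.53), returning to the start.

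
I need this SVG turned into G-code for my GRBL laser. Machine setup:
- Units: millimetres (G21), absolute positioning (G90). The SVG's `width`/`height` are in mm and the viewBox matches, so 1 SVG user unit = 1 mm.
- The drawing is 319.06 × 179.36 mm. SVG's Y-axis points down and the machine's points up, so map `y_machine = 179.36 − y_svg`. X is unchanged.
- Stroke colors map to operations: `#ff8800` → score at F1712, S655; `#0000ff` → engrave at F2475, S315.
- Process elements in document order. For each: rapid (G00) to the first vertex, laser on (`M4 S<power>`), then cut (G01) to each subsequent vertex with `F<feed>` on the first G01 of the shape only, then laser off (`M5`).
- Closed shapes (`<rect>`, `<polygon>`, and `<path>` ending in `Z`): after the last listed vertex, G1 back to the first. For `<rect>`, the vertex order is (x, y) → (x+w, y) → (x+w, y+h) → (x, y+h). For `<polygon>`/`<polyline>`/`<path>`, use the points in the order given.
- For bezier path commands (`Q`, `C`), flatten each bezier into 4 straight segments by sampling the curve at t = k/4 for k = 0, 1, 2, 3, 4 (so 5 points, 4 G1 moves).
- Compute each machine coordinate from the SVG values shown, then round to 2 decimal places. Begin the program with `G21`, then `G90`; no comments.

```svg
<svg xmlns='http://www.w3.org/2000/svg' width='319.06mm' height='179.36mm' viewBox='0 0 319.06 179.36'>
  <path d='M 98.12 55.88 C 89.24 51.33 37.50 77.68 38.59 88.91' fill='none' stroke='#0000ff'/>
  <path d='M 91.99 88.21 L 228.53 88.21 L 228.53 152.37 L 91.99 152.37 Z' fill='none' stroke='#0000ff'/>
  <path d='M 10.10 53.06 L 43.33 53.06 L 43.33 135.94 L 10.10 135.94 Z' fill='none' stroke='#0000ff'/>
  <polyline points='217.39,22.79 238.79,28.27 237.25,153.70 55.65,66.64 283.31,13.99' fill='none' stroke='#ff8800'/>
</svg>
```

viewBox `0 0 319.06 179.36` with mm width/height → 1 unit = 1 mm. Flip: y_m = 179.36 − y_svg.

**Shape 1** — `<path>` cubic bezier, stroke `#0000ff` → engrave (S315, F2475). Control points (SVG): P0=(98.12,55.88), P1=(89.24,51.33), P2=(37.50,77.68), P3=(38.59,88.91); sampled at t=k/4. Machine vertices: (98.12,123.48) → (84.92,121.82) → (64.62,112.88) → (46.18,100.99) → (38.59,90.45). Open path.

**Shape 2** — `<path>` rectangle, stroke `#0000ff` → engrave (S315, F2475). Machine vertices: (91.99,91.15) → (228.53,91.15) → (228.53,26.99) → (91.99,26.99) → (91.99,91.15). Closed: final G1 returns to the first vertex.

**Shape 3** — `<path>` rectangle, stroke `#0000ff` → engrave (S315, F2475). Machine vertices: (10.10,126.30) → (43.33,126.30) → (43.33,43.42) → (10.10,43.42) → (10.10,126.30). Closed: final G1 returns to the first vertex.

**Shape 4** — `<polyline>` open polyline, stroke `#ff8800` → score (S655, F1712). Machine vertices: (217.39,156.57) → (238.79,151.09) → (237.25,25.66) → (55.65,112.72) → (283.31,165.37). Open path.

G21
G90
G00 X98.12 Y123.48
M4 S315
G01 X84.92 Y121.82 F2475
G01 X64.62 Y112.88
G01 X46.18 Y100.99
G01 X38.59 Y90.45
M5
G00 X91.99 Y91.15
M4 S315
G01 X228.53 Y91.15 F2475
G01 X228.53 Y26.99
G01 X91.99 Y26.99
G01 X91.99 Y91.15
M5
G00 X10.10 Y126.30
M4 S315
G01 X43.33 Y126.30 F2475
G01 X43.33 Y43.42
G01 X10.10 Y43.42
G01 X10.10 Y126.30
M5
G00 X217.39 Y156.57
M4 S655
G01 X238.79 Y151.09 F1712
G01 X237.25 Y25.66
G01 X55.65 Y112.72
G01 X283.31 Y165.37
M5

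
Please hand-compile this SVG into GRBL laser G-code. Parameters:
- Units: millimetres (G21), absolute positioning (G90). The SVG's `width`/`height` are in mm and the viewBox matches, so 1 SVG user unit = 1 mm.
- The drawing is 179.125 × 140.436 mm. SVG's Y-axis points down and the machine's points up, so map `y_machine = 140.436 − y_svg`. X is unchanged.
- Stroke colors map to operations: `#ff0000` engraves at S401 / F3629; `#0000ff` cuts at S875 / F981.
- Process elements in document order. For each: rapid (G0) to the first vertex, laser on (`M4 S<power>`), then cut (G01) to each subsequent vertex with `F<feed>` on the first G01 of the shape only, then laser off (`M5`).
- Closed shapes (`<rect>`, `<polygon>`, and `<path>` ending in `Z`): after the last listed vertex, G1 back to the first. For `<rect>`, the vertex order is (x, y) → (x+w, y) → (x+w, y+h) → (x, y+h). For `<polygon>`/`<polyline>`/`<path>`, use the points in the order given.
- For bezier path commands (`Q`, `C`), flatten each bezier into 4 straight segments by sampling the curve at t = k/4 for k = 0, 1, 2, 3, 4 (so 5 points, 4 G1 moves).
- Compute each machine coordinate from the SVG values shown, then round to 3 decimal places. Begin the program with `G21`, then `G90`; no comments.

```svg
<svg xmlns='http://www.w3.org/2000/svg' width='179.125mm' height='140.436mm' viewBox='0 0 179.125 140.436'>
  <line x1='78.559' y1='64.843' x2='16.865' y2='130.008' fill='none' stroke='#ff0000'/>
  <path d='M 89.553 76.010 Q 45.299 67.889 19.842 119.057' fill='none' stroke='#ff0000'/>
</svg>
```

Since the viewBox matches the mm dimensions, user units are millimetres directly. The only transform is the Y-flip y_m = 140.436 − y_svg.

Shape 1 is a line segment drawn with `<line>`. Its stroke #ff0000 means engrave at S401, F3629. After flipping Y the toolpath is (78.559,75.593) → (16.865,10.428).

Shape 2 is a quadratic bezier drawn with `<path>`. Its stroke #ff0000 means engrave at S401, F3629. After flipping Y the toolpath is (89.553,64.426) → (68.601,64.781) → (49.998,57.725) → (33.745,43.257) → (19.842,21.379).

G21
G90
G0 X78.559 Y75.593
M4 S401
G01 X16.865 Y10.428 F3629
M5
G0 X89.553 Y64.426
M4 S401
G01 X68.601 Y64.781 F3629
G01 X49.998 Y57.725
G01 X33.745 Y43.257
G01 X19.842 Y21.379
M5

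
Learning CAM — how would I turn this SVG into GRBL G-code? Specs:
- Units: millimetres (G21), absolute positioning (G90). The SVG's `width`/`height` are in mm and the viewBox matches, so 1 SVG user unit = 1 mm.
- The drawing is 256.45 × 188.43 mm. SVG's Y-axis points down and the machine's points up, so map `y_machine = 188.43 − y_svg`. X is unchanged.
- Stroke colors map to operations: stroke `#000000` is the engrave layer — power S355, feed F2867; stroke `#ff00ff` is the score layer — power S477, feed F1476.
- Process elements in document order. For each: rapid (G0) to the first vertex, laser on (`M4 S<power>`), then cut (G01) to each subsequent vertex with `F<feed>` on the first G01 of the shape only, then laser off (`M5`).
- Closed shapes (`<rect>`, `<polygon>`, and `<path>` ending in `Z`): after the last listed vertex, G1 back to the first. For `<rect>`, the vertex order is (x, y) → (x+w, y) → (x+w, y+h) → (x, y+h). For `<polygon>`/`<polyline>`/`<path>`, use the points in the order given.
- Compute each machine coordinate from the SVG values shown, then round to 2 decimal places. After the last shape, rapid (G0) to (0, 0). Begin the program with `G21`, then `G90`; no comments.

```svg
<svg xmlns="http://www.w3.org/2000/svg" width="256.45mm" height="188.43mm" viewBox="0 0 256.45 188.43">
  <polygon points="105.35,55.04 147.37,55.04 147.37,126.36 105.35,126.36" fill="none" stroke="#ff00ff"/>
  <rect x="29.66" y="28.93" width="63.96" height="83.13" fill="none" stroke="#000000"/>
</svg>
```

G21
G90
G0 X105.35 Y133.39
M4 S477
G01 X147.37 Y133.39 F1476
G01 X147.37 Y62.07
G01 X105.35 Y62.07
G01 X105.35 Y133.39
M5
G0 X29.66 Y159.50
M4 S355
G01 X93.62 Y159.50 F2867
G01 X93.62 Y76.37
G01 X29.66 Y76.37
G01 X29.66 Y159.50
M5
G0 X0.00 Y0.00

1 u = 1 mm; y_m = 188.43 − y.

[1] `<polygon>` rectangle, #ff00ff→score S477 F1476: (105.35,133.39) → (147.37,133.39) → (147.37,62.07) → (105.35,62.07) → (105.35,133.39) (closed)

[2] `<rect>` rectangle, #000000→engrave S355 F2867: (29.66,159.50) → (93.62,159.50) → (93.62,76.37) → (29.66,76.37) → (29.66,159.50) (closed)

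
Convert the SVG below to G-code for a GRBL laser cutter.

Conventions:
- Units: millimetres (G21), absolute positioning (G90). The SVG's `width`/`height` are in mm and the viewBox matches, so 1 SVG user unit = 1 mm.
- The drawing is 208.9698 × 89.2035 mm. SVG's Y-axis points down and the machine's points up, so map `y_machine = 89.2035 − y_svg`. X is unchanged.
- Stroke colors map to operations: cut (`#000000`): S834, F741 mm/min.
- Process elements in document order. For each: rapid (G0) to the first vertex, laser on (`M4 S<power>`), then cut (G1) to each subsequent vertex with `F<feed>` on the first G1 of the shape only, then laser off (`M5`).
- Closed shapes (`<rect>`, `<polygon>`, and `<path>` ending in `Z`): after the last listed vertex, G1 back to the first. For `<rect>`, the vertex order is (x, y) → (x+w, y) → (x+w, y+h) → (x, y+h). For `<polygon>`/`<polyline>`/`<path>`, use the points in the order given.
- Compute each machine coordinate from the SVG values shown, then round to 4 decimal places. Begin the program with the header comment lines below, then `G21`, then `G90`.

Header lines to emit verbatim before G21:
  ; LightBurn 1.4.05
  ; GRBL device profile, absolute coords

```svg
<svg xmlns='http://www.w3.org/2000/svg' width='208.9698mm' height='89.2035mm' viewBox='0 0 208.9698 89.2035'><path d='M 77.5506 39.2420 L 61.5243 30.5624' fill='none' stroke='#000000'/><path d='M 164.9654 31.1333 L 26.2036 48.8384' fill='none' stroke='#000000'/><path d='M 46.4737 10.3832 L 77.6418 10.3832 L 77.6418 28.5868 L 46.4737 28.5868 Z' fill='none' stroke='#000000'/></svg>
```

; LightBurn 1.4.05
; GRBL device profile, absolute coords
G21
G90
G0 X77.5506 Y49.9615
M4 S834
G1 X61.5243 Y58.6411 F741
M5
G0 X164.9654 Y58.0702
M4 S834
G1 X26.2036 Y40.3651 F741
M5
G0 X46.4737 Y78.8203
M4 S834
G1 X77.6418 Y78.8203 F741
G1 X77.6418 Y60.6167
G1 X46.4737 Y60.6167
G1 X46.4737 Y78.8203
M5

1 u = 1 mm; y_m = 89.2035 − y.

[1] `<path>` line segment, #000000→cut S834 F741: (77.5506,49.9615) → (61.5243,58.6411)

[2] `<path>` line segment, #000000→cut S834 F741: (164.9654,58.0702) → (26.2036,40.3651)

[3] `<path>` rectangle, #000000→cut S834 F741: (46.4737,78.8203) → (77.6418,78.8203) → (77.6418,60.6167) → (46.4737,60.6167) → (46.4737,78.8203) (closed)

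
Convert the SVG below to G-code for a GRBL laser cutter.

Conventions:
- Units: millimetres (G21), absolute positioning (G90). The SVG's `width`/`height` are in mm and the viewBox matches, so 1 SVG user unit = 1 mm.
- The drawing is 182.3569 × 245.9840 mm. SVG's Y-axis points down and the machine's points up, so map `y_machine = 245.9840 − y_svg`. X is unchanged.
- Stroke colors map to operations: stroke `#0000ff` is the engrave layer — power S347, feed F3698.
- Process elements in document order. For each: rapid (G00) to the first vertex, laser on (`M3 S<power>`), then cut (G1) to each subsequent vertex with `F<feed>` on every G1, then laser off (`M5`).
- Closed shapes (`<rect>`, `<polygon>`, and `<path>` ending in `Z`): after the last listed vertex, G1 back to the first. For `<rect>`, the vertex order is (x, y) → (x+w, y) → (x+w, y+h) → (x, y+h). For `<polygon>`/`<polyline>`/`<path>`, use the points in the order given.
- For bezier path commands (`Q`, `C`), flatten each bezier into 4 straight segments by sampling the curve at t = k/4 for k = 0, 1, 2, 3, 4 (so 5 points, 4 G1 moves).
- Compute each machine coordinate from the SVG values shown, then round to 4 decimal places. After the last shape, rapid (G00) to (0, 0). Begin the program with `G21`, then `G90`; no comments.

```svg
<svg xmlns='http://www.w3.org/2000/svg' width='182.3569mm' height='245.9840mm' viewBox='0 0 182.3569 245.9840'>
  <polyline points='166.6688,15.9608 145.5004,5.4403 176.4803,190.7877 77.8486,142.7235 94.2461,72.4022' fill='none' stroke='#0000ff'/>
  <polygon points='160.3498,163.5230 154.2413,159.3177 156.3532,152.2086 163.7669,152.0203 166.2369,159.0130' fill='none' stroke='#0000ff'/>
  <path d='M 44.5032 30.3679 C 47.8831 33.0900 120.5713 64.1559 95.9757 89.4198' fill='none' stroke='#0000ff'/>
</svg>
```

1 u = 1 mm; y_m = 245.9840 − y.

[1] `<polyline>` open polyline, #0000ff→engrave S347 F3698: (166.6688,230.0232) → (145.5004,240.5437) → (176.4803,55.1963) → (77.8486,103.2605) → (94.2461,173.5818)

[2] `<polygon>` regular polygon, #0000ff→engrave S347 F3698: (160.3498,82.4610) → (154.2413,86.6663) → (156.3532,93.7754) → (163.7669,93.9637) → (166.2369,86.9710) → (160.3498,82.4610) (closed)

[3] `<path>` cubic bezier, #0000ff→engrave S347 F3698: (44.5032,215.6161) → (57.4304,208.7936) → (80.7303,194.5433) → (98.7847,176.0665) → (95.9757,156.5642)

G21
G90
G00 X166.6688 Y230.0232
M3 S347
G1 X145.5004 Y240.5437 F3698
G1 X176.4803 Y55.1963 F3698
G1 X77.8486 Y103.2605 F3698
G1 X94.2461 Y173.5818 F3698
M5
G00 X160.3498 Y82.4610
M3 S347
G1 X154.2413 Y86.6663 F3698
G1 X156.3532 Y93.7754 F3698
G1 X163.7669 Y93.9637 F3698
G1 X166.2369 Y86.9710 F3698
G1 X160.3498 Y82.4610 F3698
M5
G00 X44.5032 Y215.6161
M3 S347
G1 X57.4304 Y208.7936 F3698
G1 X80.7303 Y194.5433 F3698
G1 X98.7847 Y176.0665 F3698
G1 X95.9757 Y156.5642 F3698
M5
G00 X0.0000 Y0.0000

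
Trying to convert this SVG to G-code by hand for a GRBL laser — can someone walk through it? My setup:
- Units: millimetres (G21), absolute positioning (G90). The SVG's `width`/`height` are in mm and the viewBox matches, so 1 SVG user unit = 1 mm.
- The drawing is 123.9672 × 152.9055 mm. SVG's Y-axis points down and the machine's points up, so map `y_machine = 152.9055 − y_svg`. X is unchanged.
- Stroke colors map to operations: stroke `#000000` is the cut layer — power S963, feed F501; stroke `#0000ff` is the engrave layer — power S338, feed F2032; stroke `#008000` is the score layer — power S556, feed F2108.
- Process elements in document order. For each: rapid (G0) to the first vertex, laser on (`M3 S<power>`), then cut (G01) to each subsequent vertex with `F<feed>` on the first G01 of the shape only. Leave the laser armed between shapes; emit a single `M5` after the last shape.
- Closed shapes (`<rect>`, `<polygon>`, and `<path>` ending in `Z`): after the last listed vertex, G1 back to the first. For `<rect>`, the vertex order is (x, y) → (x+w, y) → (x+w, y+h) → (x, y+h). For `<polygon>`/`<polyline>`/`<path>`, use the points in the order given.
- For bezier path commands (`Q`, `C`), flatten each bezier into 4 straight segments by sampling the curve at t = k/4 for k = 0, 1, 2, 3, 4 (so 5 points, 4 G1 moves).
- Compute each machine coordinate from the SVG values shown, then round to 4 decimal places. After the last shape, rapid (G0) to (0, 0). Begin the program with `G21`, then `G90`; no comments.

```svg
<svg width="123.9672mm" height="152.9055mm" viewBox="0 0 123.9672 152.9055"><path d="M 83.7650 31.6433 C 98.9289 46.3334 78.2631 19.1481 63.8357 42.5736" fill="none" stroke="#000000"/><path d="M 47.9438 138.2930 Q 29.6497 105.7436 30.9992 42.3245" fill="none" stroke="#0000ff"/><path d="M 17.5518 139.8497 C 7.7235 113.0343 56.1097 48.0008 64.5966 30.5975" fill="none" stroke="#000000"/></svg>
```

Since the viewBox matches the mm dimensions, user units are millimetres directly. The only transform is the Y-flip y_m = 152.9055 − y_svg.

Shape 1 is a cubic bezier drawn with `<path>`. Its stroke #000000 means cut at S963, F501. After flipping Y the toolpath is (83.7650,121.2622) → (89.0772,116.6512) → (84.8971,119.0728) → (75.1686,119.8566) → (63.8357,110.3319).

Shape 2 is a quadratic bezier drawn with `<path>`. Its stroke #0000ff means engrave at S338, F2032. After flipping Y the toolpath is (47.9438,14.6125) → (40.0245,32.8166) → (34.5606,54.8793) → (31.5522,80.8008) → (30.9992,110.5810).

Shape 3 is a cubic bezier drawn with `<path>`. Its stroke #000000 means cut at S963, F501. After flipping Y the toolpath is (17.5518,13.0558) → (19.5628,38.9919) → (34.2060,71.2114) → (52.2833,101.6662) → (64.5966,122.3080).

G21
G90
G0 X83.7650 Y121.2622
M3 S963
G01 X89.0772 Y116.6512 F501
G01 X84.8971 Y119.0728
G01 X75.1686 Y119.8566
G01 X63.8357 Y110.3319
G0 X47.9438 Y14.6125
M3 S338
G01 X40.0245 Y32.8166 F2032
G01 X34.5606 Y54.8793
G01 X31.5522 Y80.8008
G01 X30.9992 Y110.5810
G0 X17.5518 Y13.0558
M3 S963
G01 X19.5628 Y38.9919 F501
G01 X34.2060 Y71.2114
G01 X52.2833 Y101.6662
G01 X64.5966 Y122.3080
M5
G0 X0.0000 Y0.0000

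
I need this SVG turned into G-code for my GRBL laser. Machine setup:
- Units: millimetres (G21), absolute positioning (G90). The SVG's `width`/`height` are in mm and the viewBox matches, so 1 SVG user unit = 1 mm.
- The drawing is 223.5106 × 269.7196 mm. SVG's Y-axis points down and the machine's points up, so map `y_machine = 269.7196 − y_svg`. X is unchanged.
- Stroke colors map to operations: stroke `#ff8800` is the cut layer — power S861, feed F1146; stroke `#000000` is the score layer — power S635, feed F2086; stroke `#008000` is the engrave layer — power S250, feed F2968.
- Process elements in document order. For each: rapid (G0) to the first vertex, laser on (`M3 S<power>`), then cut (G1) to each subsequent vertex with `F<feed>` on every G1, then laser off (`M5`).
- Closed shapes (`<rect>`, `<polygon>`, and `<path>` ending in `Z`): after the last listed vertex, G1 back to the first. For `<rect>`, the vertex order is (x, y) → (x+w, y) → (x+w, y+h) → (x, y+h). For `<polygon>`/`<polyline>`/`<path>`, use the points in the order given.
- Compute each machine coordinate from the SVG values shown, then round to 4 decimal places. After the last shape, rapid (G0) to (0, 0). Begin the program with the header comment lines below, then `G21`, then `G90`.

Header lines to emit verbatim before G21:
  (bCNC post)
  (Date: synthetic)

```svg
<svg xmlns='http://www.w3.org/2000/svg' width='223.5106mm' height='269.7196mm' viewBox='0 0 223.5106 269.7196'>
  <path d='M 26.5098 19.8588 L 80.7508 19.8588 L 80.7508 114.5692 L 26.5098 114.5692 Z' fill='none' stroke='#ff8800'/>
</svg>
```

(bCNC post)
(Date: synthetic)
G21
G90
G0 X26.5098 Y249.8608
M3 S861
G1 X80.7508 Y249.8608 F1146
G1 X80.7508 Y155.1504 F1146
G1 X26.5098 Y155.1504 F1146
G1 X26.5098 Y249.8608 F1146
M5
G0 X0.0000 Y0.0000

viewBox `0 0 223.5106 269.7196` with mm width/height → 1 unit = 1 mm. Flip: y_m = 269.7196 − y_svg.

**Shape 1** — `<path>` rectangle, stroke `#ff8800` → cut (S861, F1146). Machine vertices: (26.5098,249.8608) → (80.7508,249.8608) → (80.7508,155.1504) → (26.5098,155.1504) → (26.5098,249.8608). Closed: final G1 returns to the first vertex.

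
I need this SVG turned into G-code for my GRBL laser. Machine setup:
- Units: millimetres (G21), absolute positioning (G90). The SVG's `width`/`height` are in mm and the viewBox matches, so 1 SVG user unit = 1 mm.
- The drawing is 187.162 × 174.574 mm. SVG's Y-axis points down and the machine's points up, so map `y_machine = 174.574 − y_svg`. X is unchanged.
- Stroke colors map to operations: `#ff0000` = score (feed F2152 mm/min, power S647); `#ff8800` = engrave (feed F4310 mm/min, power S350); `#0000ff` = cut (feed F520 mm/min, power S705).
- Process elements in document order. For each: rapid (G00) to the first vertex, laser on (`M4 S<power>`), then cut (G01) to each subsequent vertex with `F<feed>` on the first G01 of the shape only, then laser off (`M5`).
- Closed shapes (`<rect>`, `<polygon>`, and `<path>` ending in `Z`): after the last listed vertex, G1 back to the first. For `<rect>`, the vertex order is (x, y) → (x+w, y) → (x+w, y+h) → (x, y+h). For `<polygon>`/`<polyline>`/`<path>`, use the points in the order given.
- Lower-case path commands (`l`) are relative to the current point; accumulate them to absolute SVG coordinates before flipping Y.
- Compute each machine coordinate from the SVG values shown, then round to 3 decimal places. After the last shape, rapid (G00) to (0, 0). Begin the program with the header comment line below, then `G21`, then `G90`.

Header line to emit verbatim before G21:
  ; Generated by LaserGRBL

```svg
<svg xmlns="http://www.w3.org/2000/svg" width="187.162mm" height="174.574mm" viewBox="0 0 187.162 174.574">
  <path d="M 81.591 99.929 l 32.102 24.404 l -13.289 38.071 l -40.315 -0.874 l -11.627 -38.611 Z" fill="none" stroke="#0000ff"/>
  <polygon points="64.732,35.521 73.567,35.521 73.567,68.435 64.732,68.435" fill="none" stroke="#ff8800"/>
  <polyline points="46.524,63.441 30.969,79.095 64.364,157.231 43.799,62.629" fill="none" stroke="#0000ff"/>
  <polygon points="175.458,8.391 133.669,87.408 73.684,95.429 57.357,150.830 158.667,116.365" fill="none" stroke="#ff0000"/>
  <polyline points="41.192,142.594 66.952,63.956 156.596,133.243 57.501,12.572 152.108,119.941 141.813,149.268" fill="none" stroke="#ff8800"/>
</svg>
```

; Generated by LaserGRBL
G21
G90
G00 X81.591 Y74.645
M4 S705
G01 X113.693 Y50.241 F520
G01 X100.404 Y12.170
G01 X60.089 Y13.044
G01 X48.462 Y51.655
G01 X81.591 Y74.645
M5
G00 X64.732 Y139.053
M4 S350
G01 X73.567 Y139.053 F4310
G01 X73.567 Y106.139
G01 X64.732 Y106.139
G01 X64.732 Y139.053
M5
G00 X46.524 Y111.133
M4 S705
G01 X30.969 Y95.479 F520
G01 X64.364 Y17.343
G01 X43.799 Y111.945
M5
G00 X175.458 Y166.183
M4 S647
G01 X133.669 Y87.166 F2152
G01 X73.684 Y79.145
G01 X57.357 Y23.744
G01 X158.667 Y58.209
G01 X175.458 Y166.183
M5
G00 X41.192 Y31.980
M4 S350
G01 X66.952 Y110.618 F4310
G01 X156.596 Y41.331
G01 X57.501 Y162.002
G01 X152.108 Y54.633
G01 X141.813 Y25.306
M5
G00 X0.000 Y0.000

Since the viewBox matches the mm dimensions, user units are millimetres directly. The only transform is the Y-flip y_m = 174.574 − y_svg.

Shape 1 is a regular polygon drawn with `<path>`. Its stroke #0000ff means cut at S705, F520. After flipping Y the toolpath is (81.591,74.645) → (113.693,50.241) → (100.404,12.170) → (60.089,13.044) → (48.462,51.655) → (81.591,74.645), returning to the start.

Shape 2 is a rectangle drawn with `<polygon>`. Its stroke #ff8800 means engrave at S350, F4310. After flipping Y the toolpath is (64.732,139.053) → (73.567,139.053) → (73.567,106.139) → (64.732,106.139) → (64.732,139.053), returning to the start.

Shape 3 is a open polyline drawn with `<polyline>`. Its stroke #0000ff means cut at S705, F520. After flipping Y the toolpath is (46.524,111.133) → (30.969,95.479) → (64.364,17.343) → (43.799,111.945).

Shape 4 is a closed polygon drawn with `<polygon>`. Its stroke #ff0000 means score at S647, F2152. After flipping Y the toolpath is (175.458,166.183) → (133.669,87.166) → (73.684,79.145) → (57.357,23.744) → (158.667,58.209) → (175.458,166.183), returning to the start.

Shape 5 is a open polyline drawn with `<polyline>`. Its stroke #ff8800 means engrave at S350, F4310. After flipping Y the toolpath is (41.192,31.980) → (66.952,110.618) → (156.596,41.331) → (57.501,162.002) → (152.108,54.633) → (141.813,25.306).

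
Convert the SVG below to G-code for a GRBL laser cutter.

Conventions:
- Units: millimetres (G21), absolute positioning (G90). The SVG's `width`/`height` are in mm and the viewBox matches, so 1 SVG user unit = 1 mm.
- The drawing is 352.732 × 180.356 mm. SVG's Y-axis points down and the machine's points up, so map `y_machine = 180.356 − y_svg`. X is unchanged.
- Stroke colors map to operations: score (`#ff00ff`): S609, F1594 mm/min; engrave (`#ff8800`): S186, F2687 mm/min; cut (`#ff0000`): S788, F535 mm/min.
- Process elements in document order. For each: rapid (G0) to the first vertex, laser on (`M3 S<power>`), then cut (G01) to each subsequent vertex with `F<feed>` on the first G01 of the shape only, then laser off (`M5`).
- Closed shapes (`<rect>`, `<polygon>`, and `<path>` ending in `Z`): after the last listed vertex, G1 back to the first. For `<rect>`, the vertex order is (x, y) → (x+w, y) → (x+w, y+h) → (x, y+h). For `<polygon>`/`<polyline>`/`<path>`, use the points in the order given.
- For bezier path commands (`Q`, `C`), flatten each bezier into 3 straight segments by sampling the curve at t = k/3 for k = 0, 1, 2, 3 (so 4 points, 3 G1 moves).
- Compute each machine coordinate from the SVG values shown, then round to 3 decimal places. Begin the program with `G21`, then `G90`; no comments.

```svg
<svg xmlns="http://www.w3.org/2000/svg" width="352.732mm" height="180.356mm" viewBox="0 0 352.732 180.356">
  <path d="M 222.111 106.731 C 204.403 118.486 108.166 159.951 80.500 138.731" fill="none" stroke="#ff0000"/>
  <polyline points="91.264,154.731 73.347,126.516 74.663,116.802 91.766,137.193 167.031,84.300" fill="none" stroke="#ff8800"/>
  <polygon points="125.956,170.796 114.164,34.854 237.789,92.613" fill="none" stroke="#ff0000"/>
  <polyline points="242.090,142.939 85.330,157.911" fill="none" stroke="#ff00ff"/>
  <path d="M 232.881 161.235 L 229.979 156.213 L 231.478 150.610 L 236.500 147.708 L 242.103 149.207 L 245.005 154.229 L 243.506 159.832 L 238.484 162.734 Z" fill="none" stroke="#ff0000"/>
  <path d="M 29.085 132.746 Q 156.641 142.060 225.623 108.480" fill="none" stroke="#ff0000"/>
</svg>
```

1 u = 1 mm; y_m = 180.356 − y.

[1] `<path>` cubic bezier, #ff0000→cut S788 F535: (222.111,73.625) → (183.675,55.389) → (125.575,37.878) → (80.500,41.625)

[2] `<polyline>` open polyline, #ff8800→engrave S186 F2687: (91.264,25.625) → (73.347,53.840) → (74.663,63.554) → (91.766,43.163) → (167.031,96.056)

[3] `<polygon>` regular polygon, #ff0000→cut S788 F535: (125.956,9.560) → (114.164,145.502) → (237.789,87.743) → (125.956,9.560) (closed)

[4] `<polyline>` line segment, #ff00ff→score S609 F1594: (242.090,37.417) → (85.330,22.445)

[5] `<path>` regular polygon, #ff0000→cut S788 F535: (232.881,19.121) → (229.979,24.143) → (231.478,29.746) → (236.500,32.648) → (242.103,31.149) → (245.005,26.127) → (243.506,20.524) → (238.484,17.622) → (232.881,19.121) (closed)

[6] `<path>` quadratic bezier, #ff0000→cut S788 F535: (29.085,47.610) → (107.614,46.167) → (173.127,54.255) → (225.623,71.876)

G21
G90
G0 X222.111 Y73.625
M3 S788
G01 X183.675 Y55.389 F535
G01 X125.575 Y37.878
G01 X80.500 Y41.625
M5
G0 X91.264 Y25.625
M3 S186
G01 X73.347 Y53.840 F2687
G01 X74.663 Y63.554
G01 X91.766 Y43.163
G01 X167.031 Y96.056
M5
G0 X125.956 Y9.560
M3 S788
G01 X114.164 Y145.502 F535
G01 X237.789 Y87.743
G01 X125.956 Y9.560
M5
G0 X242.090 Y37.417
M3 S609
G01 X85.330 Y22.445 F1594
M5
G0 X232.881 Y19.121
M3 S788
G01 X229.979 Y24.143 F535
G01 X231.478 Y29.746
G01 X236.500 Y32.648
G01 X242.103 Y31.149
G01 X245.005 Y26.127
G01 X243.506 Y20.524
G01 X238.484 Y17.622
G01 X232.881 Y19.121
M5
G0 X29.085 Y47.610
M3 S788
G01 X107.614 Y46.167 F535
G01 X173.127 Y54.255
G01 X225.623 Y71.876
M5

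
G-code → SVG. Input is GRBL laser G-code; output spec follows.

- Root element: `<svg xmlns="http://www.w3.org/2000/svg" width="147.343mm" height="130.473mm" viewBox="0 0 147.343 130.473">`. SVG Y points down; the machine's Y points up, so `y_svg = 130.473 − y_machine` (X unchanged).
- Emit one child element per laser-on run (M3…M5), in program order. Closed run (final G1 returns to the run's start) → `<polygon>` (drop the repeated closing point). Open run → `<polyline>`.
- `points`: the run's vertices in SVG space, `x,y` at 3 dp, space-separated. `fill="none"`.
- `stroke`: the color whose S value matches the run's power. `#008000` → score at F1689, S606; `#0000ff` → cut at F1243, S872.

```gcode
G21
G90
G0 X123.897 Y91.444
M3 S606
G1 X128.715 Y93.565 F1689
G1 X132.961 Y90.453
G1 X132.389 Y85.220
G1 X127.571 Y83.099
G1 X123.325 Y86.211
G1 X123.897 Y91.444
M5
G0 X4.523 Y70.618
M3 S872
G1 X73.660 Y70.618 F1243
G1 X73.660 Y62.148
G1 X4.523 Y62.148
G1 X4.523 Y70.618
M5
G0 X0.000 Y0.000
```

<svg xmlns="http://www.w3.org/2000/svg" width="147.343mm" height="130.473mm" viewBox="0 0 147.343 130.473">
  <polygon points="123.897,39.029 128.715,36.908 132.961,40.020 132.389,45.253 127.571,47.374 123.325,44.262" fill="none" stroke="#008000"/>
  <polygon points="4.523,59.855 73.660,59.855 73.660,68.325 4.523,68.325" fill="none" stroke="#0000ff"/>
</svg>

y_svg = 130.473 − y_m.

[1] S606→`#008000` (score); closed run; points: 123.897,39.029 128.715,36.908 132.961,40.020 132.389,45.253 127.571,47.374 123.325,44.262

[2] S872→`#0000ff` (cut); closed run; points: 4.523,59.855 73.660,59.855 73.660,68.325 4.523,68.325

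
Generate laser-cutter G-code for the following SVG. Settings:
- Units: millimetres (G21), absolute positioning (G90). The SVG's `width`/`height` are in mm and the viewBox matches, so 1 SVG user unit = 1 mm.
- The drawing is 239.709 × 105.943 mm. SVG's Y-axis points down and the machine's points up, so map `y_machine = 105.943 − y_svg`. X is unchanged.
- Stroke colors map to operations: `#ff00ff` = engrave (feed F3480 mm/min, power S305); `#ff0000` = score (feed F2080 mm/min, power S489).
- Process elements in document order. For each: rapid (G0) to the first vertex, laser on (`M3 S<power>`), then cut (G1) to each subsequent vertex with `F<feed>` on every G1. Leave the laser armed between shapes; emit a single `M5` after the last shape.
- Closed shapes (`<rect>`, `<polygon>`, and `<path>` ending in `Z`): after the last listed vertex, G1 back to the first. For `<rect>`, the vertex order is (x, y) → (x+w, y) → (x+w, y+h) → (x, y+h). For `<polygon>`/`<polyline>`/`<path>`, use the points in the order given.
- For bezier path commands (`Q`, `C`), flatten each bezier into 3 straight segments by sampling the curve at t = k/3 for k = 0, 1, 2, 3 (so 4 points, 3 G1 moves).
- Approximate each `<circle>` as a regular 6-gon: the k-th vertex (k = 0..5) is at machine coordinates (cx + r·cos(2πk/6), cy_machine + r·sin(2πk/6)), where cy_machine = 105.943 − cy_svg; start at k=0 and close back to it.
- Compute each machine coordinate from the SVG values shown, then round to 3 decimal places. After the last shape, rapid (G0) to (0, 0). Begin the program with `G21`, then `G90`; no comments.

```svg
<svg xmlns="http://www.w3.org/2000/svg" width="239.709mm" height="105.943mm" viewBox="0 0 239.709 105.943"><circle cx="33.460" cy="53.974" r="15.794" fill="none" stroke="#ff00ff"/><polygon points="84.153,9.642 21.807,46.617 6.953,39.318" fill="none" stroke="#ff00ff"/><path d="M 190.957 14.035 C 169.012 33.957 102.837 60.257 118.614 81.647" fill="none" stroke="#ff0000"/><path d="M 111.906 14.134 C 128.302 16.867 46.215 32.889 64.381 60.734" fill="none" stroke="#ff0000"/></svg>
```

G21
G90
G0 X49.254 Y51.969
M3 S305
G1 X41.357 Y65.647 F3480
G1 X25.563 Y65.647 F3480
G1 X17.666 Y51.969 F3480
G1 X25.563 Y38.291 F3480
G1 X41.357 Y38.291 F3480
G1 X49.254 Y51.969 F3480
G0 X84.153 Y96.301
M3 S305
G1 X21.807 Y59.326 F3480
G1 X6.953 Y66.625 F3480
G1 X84.153 Y96.301 F3480
G0 X190.957 Y91.908
M3 S489
G1 X158.942 Y70.278 F2080
G1 X125.481 Y46.905 F2080
G1 X118.614 Y24.296 F2080
G0 X111.906 Y91.809
M3 S489
G1 X102.835 Y84.701 F2080
G1 X72.272 Y69.059 F2080
G1 X64.381 Y45.209 F2080
M5
G0 X0.000 Y0.000

1 u = 1 mm; y_m = 105.943 − y.

[1] `<circle>` circle, #ff00ff→engrave S305 F3480: (49.254,51.969) → (41.357,65.647) → (25.563,65.647) → (17.666,51.969) → (25.563,38.291) → (41.357,38.291) → (49.254,51.969) (closed)

[2] `<polygon>` closed polygon, #ff00ff→engrave S305 F3480: (84.153,96.301) → (21.807,59.326) → (6.953,66.625) → (84.153,96.301) (closed)

[3] `<path>` cubic bezier, #ff0000→score S489 F2080: (190.957,91.908) → (158.942,70.278) → (125.481,46.905) → (118.614,24.296)

[4] `<path>` cubic bezier, #ff0000→score S489 F2080: (111.906,91.809) → (102.835,84.701) → (72.272,69.059) → (64.381,45.209)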